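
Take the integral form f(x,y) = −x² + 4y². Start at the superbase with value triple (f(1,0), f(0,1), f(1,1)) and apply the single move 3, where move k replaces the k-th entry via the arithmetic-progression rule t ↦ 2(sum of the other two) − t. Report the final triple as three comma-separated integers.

start (-1,4,3) = (f(1,0),f(0,1),f(1,1))
replace slot 3: 2·((-1)+4) − 3 = 3 → (-1,4,3)

-1,4,3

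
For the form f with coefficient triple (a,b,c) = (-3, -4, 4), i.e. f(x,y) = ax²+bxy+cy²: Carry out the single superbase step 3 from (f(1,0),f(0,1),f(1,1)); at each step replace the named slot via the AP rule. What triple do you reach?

start (-3,4,-3) = (f(1,0),f(0,1),f(1,1))
replace slot 3: 2·((-3)+4) − (-3) = 5 → (-3,4,5)

-3,4,5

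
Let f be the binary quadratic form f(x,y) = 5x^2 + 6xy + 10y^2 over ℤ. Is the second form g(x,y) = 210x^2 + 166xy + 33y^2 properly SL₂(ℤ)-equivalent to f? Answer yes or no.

D₁ = -164, D₂ = -164
f: translate: b→-4 (≡6 mod 10), so (5,6,10)→(5,-4,9)
f: reduced (well bottom): (5,-4,9) with a≤c, −a<b≤a
g: flip: (210,166,33)→(33,-166,210)
g: translate: b→32 (≡-166 mod 66), so (33,-166,210)→(33,32,9)
g: flip: (33,32,9)→(9,-32,33)
g: translate: b→4 (≡-32 mod 18), so (9,-32,33)→(9,4,5)
g: flip: (9,4,5)→(5,-4,9)
g: reduced (well bottom): (5,-4,9) with a≤c, −a<b≤a
reduced forms (5, -4, 9) vs (5, -4, 9) ⇒ equivalent

yes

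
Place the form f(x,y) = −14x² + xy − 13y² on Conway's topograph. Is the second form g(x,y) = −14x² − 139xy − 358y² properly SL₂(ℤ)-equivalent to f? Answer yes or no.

D₁ = -727, D₂ = -727
f is negative-definite; reduce −f:
−f: flip: (14,-1,13)→(13,1,14)
−f: reduced (well bottom): (13,1,14) with a≤c, −a<b≤a
flip sign back: reduced form of f is (-13,-1,-14)
g is negative-definite; reduce −g:
−g: translate: b→-1 (≡139 mod 28), so (14,139,358)→(14,-1,13)
−g: flip: (14,-1,13)→(13,1,14)
−g: reduced (well bottom): (13,1,14) with a≤c, −a<b≤a
flip sign back: reduced form of g is (-13,-1,-14)
reduced forms (-13, -1, -14) vs (-13, -1, -14) ⇒ equivalent

yes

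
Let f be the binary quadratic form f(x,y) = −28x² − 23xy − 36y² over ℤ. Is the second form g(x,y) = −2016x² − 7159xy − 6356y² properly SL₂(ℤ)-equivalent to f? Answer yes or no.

D₁ = -3503, D₂ = -3503
f is negative-definite; reduce −f:
−f: reduced (well bottom): (28,23,36) with a≤c, −a<b≤a
flip sign back: reduced form of f is (-28,-23,-36)
g is negative-definite; reduce −g:
−g: translate: b→-905 (≡7159 mod 4032), so (2016,7159,6356)→(2016,-905,102)
−g: flip: (2016,-905,102)→(102,905,2016)
−g: translate: b→89 (≡905 mod 204), so (102,905,2016)→(102,89,28)
−g: flip: (102,89,28)→(28,-89,102)
−g: translate: b→23 (≡-89 mod 56), so (28,-89,102)→(28,23,36)
−g: reduced (well bottom): (28,23,36) with a≤c, −a<b≤a
flip sign back: reduced form of g is (-28,-23,-36)
reduced forms (-28, -23, -36) vs (-28, -23, -36) ⇒ equivalent

yes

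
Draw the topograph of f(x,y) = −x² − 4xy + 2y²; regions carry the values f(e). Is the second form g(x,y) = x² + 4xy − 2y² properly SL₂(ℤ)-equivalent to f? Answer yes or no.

D₁ = 24, D₂ = 24
river cycle of f (length 2): (2, 4, -1), (-1, 4, 2)
river cycle of g (length 2): (-2, 4, 1), (1, 4, -2)
cycles differ ⇒ inequivalent

no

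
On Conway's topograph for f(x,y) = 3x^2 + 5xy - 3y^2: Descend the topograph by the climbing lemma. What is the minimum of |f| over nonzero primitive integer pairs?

river: ρ → (-3,7,1)
river: ρ → (1,7,-3)
river: ρ → (-3,5,3)
river: ρ → (3,7,-1)
river: ρ → (-1,7,3)
river: ρ → (3,5,-3)
closes: descent 0, river 6
min |a| on river = 1

1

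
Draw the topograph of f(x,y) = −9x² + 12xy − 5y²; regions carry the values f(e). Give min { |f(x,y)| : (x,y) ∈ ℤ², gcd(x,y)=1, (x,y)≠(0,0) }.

translate: b→6 (≡-12 mod 18), so (9,-12,5)→(9,6,2)
flip: (9,6,2)→(2,-6,9)
translate: b→2 (≡-6 mod 4), so (2,-6,9)→(2,2,5)
reduced (well bottom): (2,2,5) with a≤c, −a<b≤a
well minimum |f| = |-2| = 2 (negative-definite)

2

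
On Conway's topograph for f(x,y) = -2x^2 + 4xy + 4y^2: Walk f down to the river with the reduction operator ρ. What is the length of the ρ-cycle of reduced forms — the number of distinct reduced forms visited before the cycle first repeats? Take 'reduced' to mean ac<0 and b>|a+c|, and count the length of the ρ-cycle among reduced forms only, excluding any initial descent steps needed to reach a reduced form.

D = 48, ⌊√D⌋ = 6
river: ρ → (4,4,-2)
river: ρ → (-2,4,4)
ρ-cycle length = 2 (tail of 0 descent steps not counted)

2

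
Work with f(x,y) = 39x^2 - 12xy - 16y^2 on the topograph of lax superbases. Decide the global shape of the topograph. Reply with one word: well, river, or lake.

D = b²−4ac = (-12)² − 4·39·(-16) = 2640
D > 0 non-square ⇒ indefinite ⇒ periodic river

river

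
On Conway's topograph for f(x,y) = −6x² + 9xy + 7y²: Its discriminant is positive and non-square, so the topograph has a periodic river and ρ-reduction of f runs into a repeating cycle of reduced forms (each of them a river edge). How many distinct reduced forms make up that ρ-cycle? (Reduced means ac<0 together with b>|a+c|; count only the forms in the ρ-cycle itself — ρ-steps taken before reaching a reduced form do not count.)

D = 249, ⌊√D⌋ = 15
river: ρ → (7,5,-8)
river: ρ → (-8,11,4)
river: ρ → (4,13,-5)
river: ρ → (-5,7,10)
river: ρ → (10,13,-2)
river: ρ → (-2,15,3)
river: ρ → (3,15,-2)
river: ρ → (-2,13,10)
river: ρ → (10,7,-5)
river: ρ → (-5,13,4)
river: ρ → (4,11,-8)
river: ρ → (-8,5,7)
river: ρ → (7,9,-6)
river: ρ → (-6,15,1)
river: ρ → (1,15,-6)
river: ρ → (-6,9,7)
ρ-cycle length = 16 (tail of 0 descent steps not counted)

16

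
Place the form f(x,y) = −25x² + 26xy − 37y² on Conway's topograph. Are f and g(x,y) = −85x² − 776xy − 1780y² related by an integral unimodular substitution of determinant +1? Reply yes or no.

D₁ = -3024, D₂ = -3024
f is negative-definite; reduce −f:
−f: translate: b→24 (≡-26 mod 50), so (25,-26,37)→(25,24,36)
−f: reduced (well bottom): (25,24,36) with a≤c, −a<b≤a
flip sign back: reduced form of f is (-25,-24,-36)
g is negative-definite; reduce −g:
−g: translate: b→-74 (≡776 mod 170), so (85,776,1780)→(85,-74,25)
−g: flip: (85,-74,25)→(25,74,85)
−g: translate: b→24 (≡74 mod 50), so (25,74,85)→(25,24,36)
−g: reduced (well bottom): (25,24,36) with a≤c, −a<b≤a
flip sign back: reduced form of g is (-25,-24,-36)
reduced forms (-25, -24, -36) vs (-25, -24, -36) ⇒ equivalent

yes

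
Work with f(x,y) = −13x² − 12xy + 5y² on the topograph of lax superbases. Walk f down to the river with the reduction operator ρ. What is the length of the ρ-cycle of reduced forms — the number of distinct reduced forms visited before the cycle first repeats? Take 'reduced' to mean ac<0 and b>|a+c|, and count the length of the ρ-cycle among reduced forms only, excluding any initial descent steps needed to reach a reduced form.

D = 404, ⌊√D⌋ = 20
descent: ρ → (5,12,-13)  [lands on river]
river: ρ → (-13,14,4)
river: ρ → (4,18,-5)
river: ρ → (-5,12,13)
river: ρ → (13,14,-4)
river: ρ → (-4,18,5)
ρ-cycle length = 6 (tail of 1 descent step not counted)

6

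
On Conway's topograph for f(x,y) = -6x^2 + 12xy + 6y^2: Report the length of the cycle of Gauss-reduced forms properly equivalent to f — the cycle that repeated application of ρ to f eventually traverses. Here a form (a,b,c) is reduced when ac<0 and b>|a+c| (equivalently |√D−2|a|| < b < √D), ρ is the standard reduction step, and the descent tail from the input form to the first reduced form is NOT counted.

D = 288, ⌊√D⌋ = 16
river: ρ → (6,12,-6)
river: ρ → (-6,12,6)
ρ-cycle length = 2 (tail of 0 descent steps not counted)

2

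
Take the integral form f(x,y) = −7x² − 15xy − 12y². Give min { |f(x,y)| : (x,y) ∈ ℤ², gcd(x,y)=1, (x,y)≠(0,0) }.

translate: b→1 (≡15 mod 14), so (7,15,12)→(7,1,4)
flip: (7,1,4)→(4,-1,7)
reduced (well bottom): (4,-1,7) with a≤c, −a<b≤a
well minimum |f| = |-4| = 4 (negative-definite)

4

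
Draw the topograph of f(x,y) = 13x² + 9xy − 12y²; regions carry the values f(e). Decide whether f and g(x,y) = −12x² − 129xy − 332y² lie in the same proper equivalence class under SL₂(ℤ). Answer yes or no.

D₁ = 705, D₂ = 705
river cycle of f (length 14): (-12, 15, 10), (10, 25, -2), (-2, 23, 22), (22, 21, -3), (-3, 21, 22), (22, 23, -2), (-2, 25, 10), (10, 15, -12), (-12, 9, 13), (13, 17, -8), … (4 more)
river cycle of g (length 14): (-12, 15, 10), (10, 25, -2), (-2, 23, 22), (22, 21, -3), (-3, 21, 22), (22, 23, -2), (-2, 25, 10), (10, 15, -12), (-12, 9, 13), (13, 17, -8), … (4 more)
cycles coincide ⇒ equivalent

yes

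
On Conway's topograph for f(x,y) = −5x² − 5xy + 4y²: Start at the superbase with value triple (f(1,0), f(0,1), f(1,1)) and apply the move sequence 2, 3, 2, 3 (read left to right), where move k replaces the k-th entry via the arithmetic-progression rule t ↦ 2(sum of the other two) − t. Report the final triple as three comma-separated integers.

start (-5,4,-6) = (f(1,0),f(0,1),f(1,1))
replace slot 2: 2·((-5)+(-6)) − 4 = -26 → (-5,-26,-6)
replace slot 3: 2·((-5)+(-26)) − (-6) = -56 → (-5,-26,-56)
replace slot 2: 2·((-5)+(-56)) − (-26) = -96 → (-5,-96,-56)
replace slot 3: 2·((-5)+(-96)) − (-56) = -146 → (-5,-96,-146)

-5,-96,-146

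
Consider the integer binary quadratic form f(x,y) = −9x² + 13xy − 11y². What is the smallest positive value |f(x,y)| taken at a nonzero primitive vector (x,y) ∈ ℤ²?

translate: b→5 (≡-13 mod 18), so (9,-13,11)→(9,5,7)
flip: (9,5,7)→(7,-5,9)
reduced (well bottom): (7,-5,9) with a≤c, −a<b≤a
well minimum |f| = |-7| = 7 (negative-definite)

7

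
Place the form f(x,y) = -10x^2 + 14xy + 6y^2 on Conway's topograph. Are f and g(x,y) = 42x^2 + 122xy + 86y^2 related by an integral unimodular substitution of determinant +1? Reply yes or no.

D₁ = 436, D₂ = 436
river cycle of f (length 14): (6, 10, -14), (-14, 18, 2), (2, 18, -14), (-14, 10, 6), (6, 14, -10), (-10, 6, 10), (10, 14, -6), (-6, 10, 14), (14, 18, -2), (-2, 18, 14), … (4 more)
river cycle of g (length 14): (6, 10, -14), (-14, 18, 2), (2, 18, -14), (-14, 10, 6), (6, 14, -10), (-10, 6, 10), (10, 14, -6), (-6, 10, 14), (14, 18, -2), (-2, 18, 14), … (4 more)
cycles coincide ⇒ equivalent

yes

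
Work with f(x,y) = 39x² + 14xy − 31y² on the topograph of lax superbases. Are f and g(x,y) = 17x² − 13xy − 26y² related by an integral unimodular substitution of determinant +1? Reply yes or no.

D₁ = 5032, D₂ = 1937
discriminants differ ⇒ not SL₂(ℤ)-equivalent

no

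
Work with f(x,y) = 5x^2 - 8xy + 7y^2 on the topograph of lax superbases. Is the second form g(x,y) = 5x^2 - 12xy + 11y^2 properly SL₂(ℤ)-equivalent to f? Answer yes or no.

D₁ = -76, D₂ = -76
f: translate: b→2 (≡-8 mod 10), so (5,-8,7)→(5,2,4)
f: flip: (5,2,4)→(4,-2,5)
f: reduced (well bottom): (4,-2,5) with a≤c, −a<b≤a
g: translate: b→-2 (≡-12 mod 10), so (5,-12,11)→(5,-2,4)
g: flip: (5,-2,4)→(4,2,5)
g: reduced (well bottom): (4,2,5) with a≤c, −a<b≤a
reduced forms (4, -2, 5) vs (4, 2, 5) ⇒ inequivalent

no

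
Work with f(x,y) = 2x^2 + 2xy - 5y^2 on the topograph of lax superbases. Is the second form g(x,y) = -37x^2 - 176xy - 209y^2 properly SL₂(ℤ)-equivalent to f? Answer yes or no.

D₁ = 44, D₂ = 44
river cycle of f (length 2): (2, 6, -1), (-1, 6, 2)
river cycle of g (length 2): (2, 6, -1), (-1, 6, 2)
cycles coincide ⇒ equivalent

yes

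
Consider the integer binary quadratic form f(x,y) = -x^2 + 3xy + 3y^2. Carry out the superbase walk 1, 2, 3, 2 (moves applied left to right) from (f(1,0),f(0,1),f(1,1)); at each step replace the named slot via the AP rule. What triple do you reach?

start (-1,3,5) = (f(1,0),f(0,1),f(1,1))
replace slot 1: 2·(3+5) − (-1) = 17 → (17,3,5)
replace slot 2: 2·(17+5) − 3 = 41 → (17,41,5)
replace slot 3: 2·(17+41) − 5 = 111 → (17,41,111)
replace slot 2: 2·(17+111) − 41 = 215 → (17,215,111)

17,215,111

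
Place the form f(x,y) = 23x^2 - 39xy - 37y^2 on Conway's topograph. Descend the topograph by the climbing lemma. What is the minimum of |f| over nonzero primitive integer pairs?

descent: ρ → (-37,39,23)  [lands on river]
river: ρ → (23,53,-23)
river: ρ → (-23,39,37)
river: ρ → (37,35,-25)
river: ρ → (-25,65,7)
river: ρ → (7,61,-43)
river: ρ → (-43,25,25)
river: ρ → (25,25,-43)
river: ρ → (-43,61,7)
river: ρ → (7,65,-25)
river: ρ → (-25,35,37)
river: ρ → (37,39,-23)
river: ρ → (-23,53,23)
river: ρ → (23,39,-37)
river: ρ → (-37,35,25)
river: ρ → (25,65,-7)
river: ρ → (-7,61,43)
river: ρ → (43,25,-25)
river: ρ → (-25,25,43)
river: ρ → (43,61,-7)
river: ρ → (-7,65,25)
river: ρ → (25,35,-37)
closes: descent 1, river 22
min |a| on river = 7

7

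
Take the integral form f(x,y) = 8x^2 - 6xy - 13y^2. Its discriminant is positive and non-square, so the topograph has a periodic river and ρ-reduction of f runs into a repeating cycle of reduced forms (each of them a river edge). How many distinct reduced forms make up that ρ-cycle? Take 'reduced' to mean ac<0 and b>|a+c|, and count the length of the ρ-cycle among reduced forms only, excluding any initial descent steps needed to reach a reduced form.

D = 452, ⌊√D⌋ = 21
descent: ρ → (-13,6,8)  [lands on river]
river: ρ → (8,10,-11)
river: ρ → (-11,12,7)
river: ρ → (7,16,-7)
river: ρ → (-7,12,11)
river: ρ → (11,10,-8)
river: ρ → (-8,6,13)
river: ρ → (13,20,-1)
river: ρ → (-1,20,13)
river: ρ → (13,6,-8)
river: ρ → (-8,10,11)
river: ρ → (11,12,-7)
river: ρ → (-7,16,7)
river: ρ → (7,12,-11)
river: ρ → (-11,10,8)
river: ρ → (8,6,-13)
river: ρ → (-13,20,1)
river: ρ → (1,20,-13)
ρ-cycle length = 18 (tail of 1 descent step not counted)

18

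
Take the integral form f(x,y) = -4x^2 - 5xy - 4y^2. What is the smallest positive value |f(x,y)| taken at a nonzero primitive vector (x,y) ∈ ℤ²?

translate: b→-3 (≡5 mod 8), so (4,5,4)→(4,-3,3)
flip: (4,-3,3)→(3,3,4)
reduced (well bottom): (3,3,4) with a≤c, −a<b≤a
well minimum |f| = |-3| = 3 (negative-definite)

3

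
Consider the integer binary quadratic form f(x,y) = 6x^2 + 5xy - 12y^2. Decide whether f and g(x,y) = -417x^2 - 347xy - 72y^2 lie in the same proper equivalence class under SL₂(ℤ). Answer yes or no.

D₁ = 313, D₂ = 313
river cycle of f (length 38): (6, 17, -1), (-1, 17, 6), (6, 7, -11), (-11, 15, 2), (2, 17, -3), (-3, 13, 12), (12, 11, -4), (-4, 13, 9), (9, 5, -8), (-8, 11, 6), … (28 more)
river cycle of g (length 38): (-11, 7, 6), (6, 17, -1), (-1, 17, 6), (6, 7, -11), (-11, 15, 2), (2, 17, -3), (-3, 13, 12), (12, 11, -4), (-4, 13, 9), (9, 5, -8), … (28 more)
cycles coincide ⇒ equivalent

yes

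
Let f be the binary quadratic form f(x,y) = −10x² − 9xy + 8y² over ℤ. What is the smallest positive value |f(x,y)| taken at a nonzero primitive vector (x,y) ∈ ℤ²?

descent: ρ → (8,9,-10)  [lands on river]
river: ρ → (-10,11,7)
river: ρ → (7,17,-4)
river: ρ → (-4,15,11)
river: ρ → (11,7,-8)
river: ρ → (-8,9,10)
river: ρ → (10,11,-7)
river: ρ → (-7,17,4)
river: ρ → (4,15,-11)
river: ρ → (-11,7,8)
closes: descent 1, river 10
min |a| on river = 4

4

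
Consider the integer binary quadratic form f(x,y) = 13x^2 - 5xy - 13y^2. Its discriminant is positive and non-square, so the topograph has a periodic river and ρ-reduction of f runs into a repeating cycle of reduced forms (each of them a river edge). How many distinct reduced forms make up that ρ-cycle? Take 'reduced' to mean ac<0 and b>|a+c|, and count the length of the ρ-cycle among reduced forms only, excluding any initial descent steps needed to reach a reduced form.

D = 701, ⌊√D⌋ = 26
descent: ρ → (-13,5,13)  [lands on river]
river: ρ → (13,21,-5)
river: ρ → (-5,19,17)
river: ρ → (17,15,-7)
river: ρ → (-7,13,19)
river: ρ → (19,25,-1)
river: ρ → (-1,25,19)
river: ρ → (19,13,-7)
river: ρ → (-7,15,17)
river: ρ → (17,19,-5)
river: ρ → (-5,21,13)
river: ρ → (13,5,-13)
river: ρ → (-13,21,5)
river: ρ → (5,19,-17)
river: ρ → (-17,15,7)
river: ρ → (7,13,-19)
river: ρ → (-19,25,1)
river: ρ → (1,25,-19)
river: ρ → (-19,13,7)
river: ρ → (7,15,-17)
river: ρ → (-17,19,5)
river: ρ → (5,21,-13)
ρ-cycle length = 22 (tail of 1 descent step not counted)

22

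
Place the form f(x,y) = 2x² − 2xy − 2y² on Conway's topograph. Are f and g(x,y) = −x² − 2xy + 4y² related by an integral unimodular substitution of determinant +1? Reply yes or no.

D₁ = 20, D₂ = 20
river cycle of f (length 2): (-2, 2, 2), (2, 2, -2)
river cycle of g (length 2): (-1, 4, 1), (1, 4, -1)
cycles differ ⇒ inequivalent

no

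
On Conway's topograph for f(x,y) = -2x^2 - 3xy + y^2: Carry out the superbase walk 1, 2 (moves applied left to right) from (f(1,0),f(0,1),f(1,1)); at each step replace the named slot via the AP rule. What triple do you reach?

start (-2,1,-4) = (f(1,0),f(0,1),f(1,1))
replace slot 1: 2·(1+(-4)) − (-2) = -4 → (-4,1,-4)
replace slot 2: 2·((-4)+(-4)) − 1 = -17 → (-4,-17,-4)

-4,-17,-4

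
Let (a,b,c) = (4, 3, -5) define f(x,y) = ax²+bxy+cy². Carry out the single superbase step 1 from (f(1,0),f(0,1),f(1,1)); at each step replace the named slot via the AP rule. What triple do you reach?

start (4,-5,2) = (f(1,0),f(0,1),f(1,1))
replace slot 1: 2·((-5)+2) − 4 = -10 → (-10,-5,2)

-10,-5,2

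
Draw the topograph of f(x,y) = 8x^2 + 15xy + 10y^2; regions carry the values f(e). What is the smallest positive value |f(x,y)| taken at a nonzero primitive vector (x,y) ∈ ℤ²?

translate: b→-1 (≡15 mod 16), so (8,15,10)→(8,-1,3)
flip: (8,-1,3)→(3,1,8)
reduced (well bottom): (3,1,8) with a≤c, −a<b≤a
well minimum = a = 3

3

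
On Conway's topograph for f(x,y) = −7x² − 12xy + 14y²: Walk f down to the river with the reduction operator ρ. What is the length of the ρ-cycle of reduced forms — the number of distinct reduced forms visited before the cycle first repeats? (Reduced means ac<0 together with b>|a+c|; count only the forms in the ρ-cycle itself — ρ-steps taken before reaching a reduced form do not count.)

D = 536, ⌊√D⌋ = 23
descent: ρ → (14,12,-7)  [lands on river]
river: ρ → (-7,16,10)
river: ρ → (10,4,-13)
river: ρ → (-13,22,1)
river: ρ → (1,22,-13)
river: ρ → (-13,4,10)
river: ρ → (10,16,-7)
river: ρ → (-7,12,14)
river: ρ → (14,16,-5)
river: ρ → (-5,14,17)
river: ρ → (17,20,-2)
river: ρ → (-2,20,17)
river: ρ → (17,14,-5)
river: ρ → (-5,16,14)
ρ-cycle length = 14 (tail of 1 descent step not counted)

14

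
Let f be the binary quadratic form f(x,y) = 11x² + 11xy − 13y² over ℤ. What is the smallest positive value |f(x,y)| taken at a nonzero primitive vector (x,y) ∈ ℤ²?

river: ρ → (-13,15,9)
river: ρ → (9,21,-7)
river: ρ → (-7,21,9)
river: ρ → (9,15,-13)
river: ρ → (-13,11,11)
river: ρ → (11,11,-13)
closes: descent 0, river 6
min |a| on river = 7

7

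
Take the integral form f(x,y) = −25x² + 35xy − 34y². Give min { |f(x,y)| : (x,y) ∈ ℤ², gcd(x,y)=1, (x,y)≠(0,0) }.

translate: b→15 (≡-35 mod 50), so (25,-35,34)→(25,15,24)
flip: (25,15,24)→(24,-15,25)
reduced (well bottom): (24,-15,25) with a≤c, −a<b≤a
well minimum |f| = |-24| = 24 (negative-definite)

24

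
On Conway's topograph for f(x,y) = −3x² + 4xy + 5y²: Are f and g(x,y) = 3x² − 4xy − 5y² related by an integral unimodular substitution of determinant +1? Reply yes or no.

D₁ = 76, D₂ = 76
river cycle of f (length 6): (5, 6, -2), (-2, 6, 5), (5, 4, -3), (-3, 8, 1), (1, 8, -3), (-3, 4, 5)
river cycle of g (length 6): (-5, 4, 3), (3, 8, -1), (-1, 8, 3), (3, 4, -5), (-5, 6, 2), (2, 6, -5)
cycles differ ⇒ inequivalent

no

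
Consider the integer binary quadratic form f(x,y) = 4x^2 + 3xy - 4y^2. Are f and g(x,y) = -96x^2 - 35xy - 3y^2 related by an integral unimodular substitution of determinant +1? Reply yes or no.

D₁ = 73, D₂ = 73
river cycle of f (length 18): (-4, 5, 3), (3, 7, -2), (-2, 5, 6), (6, 7, -1), (-1, 7, 6), (6, 5, -2), (-2, 7, 3), (3, 5, -4), (-4, 3, 4), (4, 5, -3), … (8 more)
river cycle of g (length 18): (-3, 5, 4), (4, 3, -4), (-4, 5, 3), (3, 7, -2), (-2, 5, 6), (6, 7, -1), (-1, 7, 6), (6, 5, -2), (-2, 7, 3), (3, 5, -4), … (8 more)
cycles coincide ⇒ equivalent

yes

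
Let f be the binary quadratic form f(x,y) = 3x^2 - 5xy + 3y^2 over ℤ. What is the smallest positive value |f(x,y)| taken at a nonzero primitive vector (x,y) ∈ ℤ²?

translate: b→1 (≡-5 mod 6), so (3,-5,3)→(3,1,1)
flip: (3,1,1)→(1,-1,3)
translate: b→1 (≡-1 mod 2), so (1,-1,3)→(1,1,3)
reduced (well bottom): (1,1,3) with a≤c, −a<b≤a
well minimum = a = 1

1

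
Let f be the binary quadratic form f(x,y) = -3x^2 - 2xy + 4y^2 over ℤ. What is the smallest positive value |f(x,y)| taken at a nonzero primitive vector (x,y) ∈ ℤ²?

descent: ρ → (4,2,-3)  [lands on river]
river: ρ → (-3,4,3)
river: ρ → (3,2,-4)
river: ρ → (-4,6,1)
river: ρ → (1,6,-4)
river: ρ → (-4,2,3)
river: ρ → (3,4,-3)
river: ρ → (-3,2,4)
river: ρ → (4,6,-1)
river: ρ → (-1,6,4)
closes: descent 1, river 10
min |a| on river = 1

1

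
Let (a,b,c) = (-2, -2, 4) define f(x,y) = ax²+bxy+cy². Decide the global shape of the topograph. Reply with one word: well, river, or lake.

D = b²−4ac = (-2)² − 4·(-2)·4 = 36
D = 6² is a perfect square ⇒ form factors over ℤ ⇒ lakes

lake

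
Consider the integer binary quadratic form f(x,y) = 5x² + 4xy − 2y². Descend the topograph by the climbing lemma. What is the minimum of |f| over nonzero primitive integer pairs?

river: ρ → (-2,4,5)
river: ρ → (5,6,-1)
river: ρ → (-1,6,5)
river: ρ → (5,4,-2)
closes: descent 0, river 4
min |a| on river = 1

1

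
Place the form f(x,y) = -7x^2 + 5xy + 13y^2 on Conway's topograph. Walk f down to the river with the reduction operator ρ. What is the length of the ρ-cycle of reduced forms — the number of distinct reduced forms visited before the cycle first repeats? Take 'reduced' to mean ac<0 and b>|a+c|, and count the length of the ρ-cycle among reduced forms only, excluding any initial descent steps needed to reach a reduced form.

D = 389, ⌊√D⌋ = 19
descent: ρ → (13,-5,-7)
descent: ρ → (-7,19,1)  [lands on river]
river: ρ → (1,19,-7)
river: ρ → (-7,9,11)
river: ρ → (11,13,-5)
river: ρ → (-5,17,5)
river: ρ → (5,13,-11)
river: ρ → (-11,9,7)
river: ρ → (7,19,-1)
river: ρ → (-1,19,7)
river: ρ → (7,9,-11)
river: ρ → (-11,13,5)
river: ρ → (5,17,-5)
river: ρ → (-5,13,11)
river: ρ → (11,9,-7)
ρ-cycle length = 14 (tail of 2 descent steps not counted)

14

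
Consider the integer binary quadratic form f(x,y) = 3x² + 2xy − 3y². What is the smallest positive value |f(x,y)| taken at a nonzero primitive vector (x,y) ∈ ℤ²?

river: ρ → (-3,4,2)
river: ρ → (2,4,-3)
river: ρ → (-3,2,3)
river: ρ → (3,4,-2)
river: ρ → (-2,4,3)
river: ρ → (3,2,-3)
closes: descent 0, river 6
min |a| on river = 2

2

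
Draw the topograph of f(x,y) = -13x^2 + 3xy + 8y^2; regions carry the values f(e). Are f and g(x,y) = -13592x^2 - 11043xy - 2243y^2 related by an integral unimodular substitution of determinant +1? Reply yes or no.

D₁ = 425, D₂ = 425
river cycle of f (length 10): (8, 13, -8), (-8, 19, 2), (2, 17, -17), (-17, 17, 2), (2, 19, -8), (-8, 13, 8), (8, 19, -2), (-2, 17, 17), (17, 17, -2), (-2, 19, 8)
river cycle of g (length 10): (8, 13, -8), (-8, 19, 2), (2, 17, -17), (-17, 17, 2), (2, 19, -8), (-8, 13, 8), (8, 19, -2), (-2, 17, 17), (17, 17, -2), (-2, 19, 8)
cycles coincide ⇒ equivalent

yes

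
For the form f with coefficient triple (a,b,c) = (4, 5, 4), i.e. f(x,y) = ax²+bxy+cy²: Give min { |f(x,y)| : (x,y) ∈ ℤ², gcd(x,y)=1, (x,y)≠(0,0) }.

translate: b→-3 (≡5 mod 8), so (4,5,4)→(4,-3,3)
flip: (4,-3,3)→(3,3,4)
reduced (well bottom): (3,3,4) with a≤c, −a<b≤a
well minimum = a = 3

3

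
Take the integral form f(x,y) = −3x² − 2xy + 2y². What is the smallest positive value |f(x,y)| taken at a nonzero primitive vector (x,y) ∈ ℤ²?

descent: ρ → (2,2,-3)  [lands on river]
river: ρ → (-3,4,1)
river: ρ → (1,4,-3)
river: ρ → (-3,2,2)
closes: descent 1, river 4
min |a| on river = 1

1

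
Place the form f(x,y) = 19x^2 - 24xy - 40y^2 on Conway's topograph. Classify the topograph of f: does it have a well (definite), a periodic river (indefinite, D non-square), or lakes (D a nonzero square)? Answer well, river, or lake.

D = b²−4ac = (-24)² − 4·19·(-40) = 3616
D > 0 non-square ⇒ indefinite ⇒ periodic river

river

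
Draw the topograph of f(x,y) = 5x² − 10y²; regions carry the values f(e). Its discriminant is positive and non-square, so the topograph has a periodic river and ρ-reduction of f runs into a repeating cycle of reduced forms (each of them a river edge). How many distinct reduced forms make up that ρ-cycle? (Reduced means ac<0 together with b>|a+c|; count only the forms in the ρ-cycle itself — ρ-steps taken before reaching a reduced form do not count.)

D = 200, ⌊√D⌋ = 14
descent: ρ → (-10,0,5)
descent: ρ → (5,10,-5)  [lands on river]
river: ρ → (-5,10,5)
ρ-cycle length = 2 (tail of 2 descent steps not counted)

2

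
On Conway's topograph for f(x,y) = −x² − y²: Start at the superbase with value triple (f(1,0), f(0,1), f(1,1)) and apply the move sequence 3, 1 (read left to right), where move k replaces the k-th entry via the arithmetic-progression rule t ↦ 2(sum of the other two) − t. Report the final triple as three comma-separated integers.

start (-1,-1,-2) = (f(1,0),f(0,1),f(1,1))
replace slot 3: 2·((-1)+(-1)) − (-2) = -2 → (-1,-1,-2)
replace slot 1: 2·((-1)+(-2)) − (-1) = -5 → (-5,-1,-2)

-5,-1,-2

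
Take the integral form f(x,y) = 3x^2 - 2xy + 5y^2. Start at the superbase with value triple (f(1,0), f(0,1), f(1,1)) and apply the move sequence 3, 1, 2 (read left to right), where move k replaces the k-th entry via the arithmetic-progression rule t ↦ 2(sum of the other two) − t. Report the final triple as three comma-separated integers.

start (3,5,6) = (f(1,0),f(0,1),f(1,1))
replace slot 3: 2·(3+5) − 6 = 10 → (3,5,10)
replace slot 1: 2·(5+10) − 3 = 27 → (27,5,10)
replace slot 2: 2·(27+10) − 5 = 69 → (27,69,10)

27,69,10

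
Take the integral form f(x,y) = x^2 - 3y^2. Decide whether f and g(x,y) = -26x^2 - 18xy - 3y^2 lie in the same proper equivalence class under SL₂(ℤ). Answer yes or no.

D₁ = 12, D₂ = 12
river cycle of f (length 2): (1, 2, -2), (-2, 2, 1)
river cycle of g (length 2): (1, 2, -2), (-2, 2, 1)
cycles coincide ⇒ equivalent

yes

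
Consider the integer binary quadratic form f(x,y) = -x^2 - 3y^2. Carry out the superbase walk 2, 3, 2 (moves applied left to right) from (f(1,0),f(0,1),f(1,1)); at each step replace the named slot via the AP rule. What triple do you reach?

start (-1,-3,-4) = (f(1,0),f(0,1),f(1,1))
replace slot 2: 2·((-1)+(-4)) − (-3) = -7 → (-1,-7,-4)
replace slot 3: 2·((-1)+(-7)) − (-4) = -12 → (-1,-7,-12)
replace slot 2: 2·((-1)+(-12)) − (-7) = -19 → (-1,-19,-12)

-1,-19,-12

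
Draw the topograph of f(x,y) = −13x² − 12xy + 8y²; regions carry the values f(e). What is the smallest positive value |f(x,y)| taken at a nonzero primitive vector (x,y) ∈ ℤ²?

descent: ρ → (8,12,-13)  [lands on river]
river: ρ → (-13,14,7)
river: ρ → (7,14,-13)
river: ρ → (-13,12,8)
river: ρ → (8,20,-5)
river: ρ → (-5,20,8)
closes: descent 1, river 6
min |a| on river = 5

5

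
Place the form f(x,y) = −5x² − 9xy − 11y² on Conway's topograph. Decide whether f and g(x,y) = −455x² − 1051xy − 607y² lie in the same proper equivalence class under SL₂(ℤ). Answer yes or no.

D₁ = -139, D₂ = -139
f is negative-definite; reduce −f:
−f: translate: b→-1 (≡9 mod 10), so (5,9,11)→(5,-1,7)
−f: reduced (well bottom): (5,-1,7) with a≤c, −a<b≤a
flip sign back: reduced form of f is (-5,1,-7)
g is negative-definite; reduce −g:
−g: translate: b→141 (≡1051 mod 910), so (455,1051,607)→(455,141,11)
−g: flip: (455,141,11)→(11,-141,455)
−g: translate: b→-9 (≡-141 mod 22), so (11,-141,455)→(11,-9,5)
−g: flip: (11,-9,5)→(5,9,11)
−g: translate: b→-1 (≡9 mod 10), so (5,9,11)→(5,-1,7)
−g: reduced (well bottom): (5,-1,7) with a≤c, −a<b≤a
flip sign back: reduced form of g is (-5,1,-7)
reduced forms (-5, 1, -7) vs (-5, 1, -7) ⇒ equivalent

yes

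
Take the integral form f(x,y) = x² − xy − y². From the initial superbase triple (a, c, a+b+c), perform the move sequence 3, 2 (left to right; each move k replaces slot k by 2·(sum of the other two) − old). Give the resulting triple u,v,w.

start (1,-1,-1) = (f(1,0),f(0,1),f(1,1))
replace slot 3: 2·(1+(-1)) − (-1) = 1 → (1,-1,1)
replace slot 2: 2·(1+1) − (-1) = 5 → (1,5,1)

1,5,1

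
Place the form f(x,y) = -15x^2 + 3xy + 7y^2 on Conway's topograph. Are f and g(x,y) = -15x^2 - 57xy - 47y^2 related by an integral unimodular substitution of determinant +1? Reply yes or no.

D₁ = 429, D₂ = 429
river cycle of f (length 6): (7, 11, -11), (-11, 11, 7), (7, 17, -5), (-5, 13, 13), (13, 13, -5), (-5, 17, 7)
river cycle of g (length 6): (-5, 17, 7), (7, 11, -11), (-11, 11, 7), (7, 17, -5), (-5, 13, 13), (13, 13, -5)
cycles coincide ⇒ equivalent

yes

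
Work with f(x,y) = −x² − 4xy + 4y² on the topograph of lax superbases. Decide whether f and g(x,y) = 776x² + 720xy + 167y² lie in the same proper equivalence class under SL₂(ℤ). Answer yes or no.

D₁ = 32, D₂ = 32
river cycle of f (length 2): (4, 4, -1), (-1, 4, 4)
river cycle of g (length 2): (4, 4, -1), (-1, 4, 4)
cycles coincide ⇒ equivalent

yes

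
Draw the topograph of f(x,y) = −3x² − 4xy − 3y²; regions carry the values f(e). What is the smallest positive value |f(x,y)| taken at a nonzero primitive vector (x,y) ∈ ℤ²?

translate: b→-2 (≡4 mod 6), so (3,4,3)→(3,-2,2)
flip: (3,-2,2)→(2,2,3)
reduced (well bottom): (2,2,3) with a≤c, −a<b≤a
well minimum |f| = |-2| = 2 (negative-definite)

2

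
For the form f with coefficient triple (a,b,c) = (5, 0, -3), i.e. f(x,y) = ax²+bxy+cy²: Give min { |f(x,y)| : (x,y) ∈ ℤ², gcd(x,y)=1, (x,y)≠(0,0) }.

descent: ρ → (-3,6,2)  [lands on river]
river: ρ → (2,6,-3)
closes: descent 1, river 2
min |a| on river = 2

2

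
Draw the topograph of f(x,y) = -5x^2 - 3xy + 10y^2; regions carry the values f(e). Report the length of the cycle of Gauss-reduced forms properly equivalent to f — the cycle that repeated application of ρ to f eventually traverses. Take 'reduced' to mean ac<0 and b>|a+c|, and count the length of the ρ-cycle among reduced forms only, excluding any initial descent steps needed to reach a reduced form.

D = 209, ⌊√D⌋ = 14
descent: ρ → (10,3,-5)
descent: ρ → (-5,7,8)  [lands on river]
river: ρ → (8,9,-4)
river: ρ → (-4,7,10)
river: ρ → (10,13,-1)
river: ρ → (-1,13,10)
river: ρ → (10,7,-4)
river: ρ → (-4,9,8)
river: ρ → (8,7,-5)
river: ρ → (-5,13,2)
river: ρ → (2,11,-11)
river: ρ → (-11,11,2)
river: ρ → (2,13,-5)
ρ-cycle length = 12 (tail of 2 descent steps not counted)

12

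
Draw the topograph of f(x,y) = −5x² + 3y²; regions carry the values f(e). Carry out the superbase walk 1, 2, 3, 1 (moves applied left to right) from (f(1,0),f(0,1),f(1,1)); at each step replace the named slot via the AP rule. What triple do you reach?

start (-5,3,-2) = (f(1,0),f(0,1),f(1,1))
replace slot 1: 2·(3+(-2)) − (-5) = 7 → (7,3,-2)
replace slot 2: 2·(7+(-2)) − 3 = 7 → (7,7,-2)
replace slot 3: 2·(7+7) − (-2) = 30 → (7,7,30)
replace slot 1: 2·(7+30) − 7 = 67 → (67,7,30)

67,7,30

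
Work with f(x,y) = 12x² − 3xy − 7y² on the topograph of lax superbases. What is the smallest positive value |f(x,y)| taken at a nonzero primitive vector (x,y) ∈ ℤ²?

descent: ρ → (-7,17,2)  [lands on river]
river: ρ → (2,15,-15)
river: ρ → (-15,15,2)
river: ρ → (2,17,-7)
river: ρ → (-7,11,8)
river: ρ → (8,5,-10)
river: ρ → (-10,15,3)
river: ρ → (3,15,-10)
river: ρ → (-10,5,8)
river: ρ → (8,11,-7)
closes: descent 1, river 10
min |a| on river = 2

2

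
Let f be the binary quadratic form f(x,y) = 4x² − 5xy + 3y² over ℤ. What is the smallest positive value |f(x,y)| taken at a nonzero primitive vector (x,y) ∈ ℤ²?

translate: b→3 (≡-5 mod 8), so (4,-5,3)→(4,3,2)
flip: (4,3,2)→(2,-3,4)
translate: b→1 (≡-3 mod 4), so (2,-3,4)→(2,1,3)
reduced (well bottom): (2,1,3) with a≤c, −a<b≤a
well minimum = a = 2

2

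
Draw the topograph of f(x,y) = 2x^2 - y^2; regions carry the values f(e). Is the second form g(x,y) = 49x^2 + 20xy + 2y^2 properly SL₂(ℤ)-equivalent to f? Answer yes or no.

D₁ = 8, D₂ = 8
river cycle of f (length 2): (-1, 2, 1), (1, 2, -1)
river cycle of g (length 2): (-1, 2, 1), (1, 2, -1)
cycles coincide ⇒ equivalent

yes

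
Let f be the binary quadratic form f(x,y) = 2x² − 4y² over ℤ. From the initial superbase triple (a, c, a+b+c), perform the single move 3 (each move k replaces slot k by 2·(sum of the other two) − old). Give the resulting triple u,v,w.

start (2,-4,-2) = (f(1,0),f(0,1),f(1,1))
replace slot 3: 2·(2+(-4)) − (-2) = -2 → (2,-4,-2)

2,-4,-2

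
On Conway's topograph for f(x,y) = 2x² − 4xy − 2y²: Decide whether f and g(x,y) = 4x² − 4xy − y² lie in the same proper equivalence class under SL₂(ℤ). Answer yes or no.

D₁ = 32, D₂ = 32
river cycle of f (length 2): (-2, 4, 2), (2, 4, -2)
river cycle of g (length 2): (-1, 4, 4), (4, 4, -1)
cycles differ ⇒ inequivalent

no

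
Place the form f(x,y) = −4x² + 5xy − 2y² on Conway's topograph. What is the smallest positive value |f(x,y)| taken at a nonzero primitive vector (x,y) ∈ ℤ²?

translate: b→3 (≡-5 mod 8), so (4,-5,2)→(4,3,1)
flip: (4,3,1)→(1,-3,4)
translate: b→1 (≡-3 mod 2), so (1,-3,4)→(1,1,2)
reduced (well bottom): (1,1,2) with a≤c, −a<b≤a
well minimum |f| = |-1| = 1 (negative-definite)

1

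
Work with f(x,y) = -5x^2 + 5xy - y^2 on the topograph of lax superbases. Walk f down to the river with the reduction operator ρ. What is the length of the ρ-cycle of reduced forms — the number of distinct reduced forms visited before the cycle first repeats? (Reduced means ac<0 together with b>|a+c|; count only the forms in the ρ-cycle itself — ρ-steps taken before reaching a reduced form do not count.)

D = 5, ⌊√D⌋ = 2
descent: ρ → (-1,1,1)  [lands on river]
river: ρ → (1,1,-1)
ρ-cycle length = 2 (tail of 1 descent step not counted)

2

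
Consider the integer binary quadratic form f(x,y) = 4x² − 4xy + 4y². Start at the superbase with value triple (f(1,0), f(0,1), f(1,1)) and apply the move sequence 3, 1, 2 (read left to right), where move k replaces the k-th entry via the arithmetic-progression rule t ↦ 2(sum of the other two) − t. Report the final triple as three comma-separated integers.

start (4,4,4) = (f(1,0),f(0,1),f(1,1))
replace slot 3: 2·(4+4) − 4 = 12 → (4,4,12)
replace slot 1: 2·(4+12) − 4 = 28 → (28,4,12)
replace slot 2: 2·(28+12) − 4 = 76 → (28,76,12)

28,76,12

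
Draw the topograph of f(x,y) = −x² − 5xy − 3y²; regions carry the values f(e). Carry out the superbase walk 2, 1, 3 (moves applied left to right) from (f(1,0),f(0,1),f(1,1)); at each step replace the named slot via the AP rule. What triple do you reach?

start (-1,-3,-9) = (f(1,0),f(0,1),f(1,1))
replace slot 2: 2·((-1)+(-9)) − (-3) = -17 → (-1,-17,-9)
replace slot 1: 2·((-17)+(-9)) − (-1) = -51 → (-51,-17,-9)
replace slot 3: 2·((-51)+(-17)) − (-9) = -127 → (-51,-17,-127)

-51,-17,-127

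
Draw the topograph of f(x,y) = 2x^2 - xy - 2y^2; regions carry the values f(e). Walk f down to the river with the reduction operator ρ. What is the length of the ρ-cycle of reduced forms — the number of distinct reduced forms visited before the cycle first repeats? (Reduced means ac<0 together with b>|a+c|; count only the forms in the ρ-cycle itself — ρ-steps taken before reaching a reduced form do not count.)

D = 17, ⌊√D⌋ = 4
descent: ρ → (-2,1,2)  [lands on river]
river: ρ → (2,3,-1)
river: ρ → (-1,3,2)
river: ρ → (2,1,-2)
river: ρ → (-2,3,1)
river: ρ → (1,3,-2)
ρ-cycle length = 6 (tail of 1 descent step not counted)

6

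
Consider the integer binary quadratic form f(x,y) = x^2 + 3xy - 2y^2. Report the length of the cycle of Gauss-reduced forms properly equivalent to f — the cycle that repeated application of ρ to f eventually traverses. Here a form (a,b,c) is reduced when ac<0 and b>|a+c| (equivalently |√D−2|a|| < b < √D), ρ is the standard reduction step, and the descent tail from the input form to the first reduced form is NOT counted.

D = 17, ⌊√D⌋ = 4
river: ρ → (-2,1,2)
river: ρ → (2,3,-1)
river: ρ → (-1,3,2)
river: ρ → (2,1,-2)
river: ρ → (-2,3,1)
river: ρ → (1,3,-2)
ρ-cycle length = 6 (tail of 0 descent steps not counted)

6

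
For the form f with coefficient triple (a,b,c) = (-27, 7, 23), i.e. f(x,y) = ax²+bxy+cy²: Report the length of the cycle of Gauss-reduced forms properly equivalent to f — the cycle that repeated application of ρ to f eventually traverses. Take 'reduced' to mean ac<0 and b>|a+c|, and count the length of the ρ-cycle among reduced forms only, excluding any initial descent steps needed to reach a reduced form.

D = 2533, ⌊√D⌋ = 50
river: ρ → (23,39,-11)
river: ρ → (-11,49,3)
river: ρ → (3,47,-27)
river: ρ → (-27,7,23)
ρ-cycle length = 4 (tail of 0 descent steps not counted)

4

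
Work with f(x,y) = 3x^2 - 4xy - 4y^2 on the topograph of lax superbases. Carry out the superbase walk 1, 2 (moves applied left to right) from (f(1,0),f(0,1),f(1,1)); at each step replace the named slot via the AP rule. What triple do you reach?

start (3,-4,-5) = (f(1,0),f(0,1),f(1,1))
replace slot 1: 2·((-4)+(-5)) − 3 = -21 → (-21,-4,-5)
replace slot 2: 2·((-21)+(-5)) − (-4) = -48 → (-21,-48,-5)

-21,-48,-5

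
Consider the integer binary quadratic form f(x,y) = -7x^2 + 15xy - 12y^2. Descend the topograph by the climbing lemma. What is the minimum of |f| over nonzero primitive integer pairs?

translate: b→-1 (≡-15 mod 14), so (7,-15,12)→(7,-1,4)
flip: (7,-1,4)→(4,1,7)
reduced (well bottom): (4,1,7) with a≤c, −a<b≤a
well minimum |f| = |-4| = 4 (negative-definite)

4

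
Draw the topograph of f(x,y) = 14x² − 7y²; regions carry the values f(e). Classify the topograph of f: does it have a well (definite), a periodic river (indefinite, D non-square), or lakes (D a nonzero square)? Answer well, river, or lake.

D = b²−4ac = 0² − 4·14·(-7) = 392
D > 0 non-square ⇒ indefinite ⇒ periodic river

river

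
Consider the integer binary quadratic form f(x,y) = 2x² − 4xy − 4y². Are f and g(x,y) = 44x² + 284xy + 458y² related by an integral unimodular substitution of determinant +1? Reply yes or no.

D₁ = 48, D₂ = 48
river cycle of f (length 2): (-4, 4, 2), (2, 4, -4)
river cycle of g (length 2): (2, 4, -4), (-4, 4, 2)
cycles coincide ⇒ equivalent

yes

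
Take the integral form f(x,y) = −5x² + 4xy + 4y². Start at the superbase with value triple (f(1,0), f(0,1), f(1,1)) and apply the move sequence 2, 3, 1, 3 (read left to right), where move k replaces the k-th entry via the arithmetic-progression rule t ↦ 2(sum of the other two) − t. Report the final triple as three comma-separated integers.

start (-5,4,3) = (f(1,0),f(0,1),f(1,1))
replace slot 2: 2·((-5)+3) − 4 = -8 → (-5,-8,3)
replace slot 3: 2·((-5)+(-8)) − 3 = -29 → (-5,-8,-29)
replace slot 1: 2·((-8)+(-29)) − (-5) = -69 → (-69,-8,-29)
replace slot 3: 2·((-69)+(-8)) − (-29) = -125 → (-69,-8,-125)

-69,-8,-125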